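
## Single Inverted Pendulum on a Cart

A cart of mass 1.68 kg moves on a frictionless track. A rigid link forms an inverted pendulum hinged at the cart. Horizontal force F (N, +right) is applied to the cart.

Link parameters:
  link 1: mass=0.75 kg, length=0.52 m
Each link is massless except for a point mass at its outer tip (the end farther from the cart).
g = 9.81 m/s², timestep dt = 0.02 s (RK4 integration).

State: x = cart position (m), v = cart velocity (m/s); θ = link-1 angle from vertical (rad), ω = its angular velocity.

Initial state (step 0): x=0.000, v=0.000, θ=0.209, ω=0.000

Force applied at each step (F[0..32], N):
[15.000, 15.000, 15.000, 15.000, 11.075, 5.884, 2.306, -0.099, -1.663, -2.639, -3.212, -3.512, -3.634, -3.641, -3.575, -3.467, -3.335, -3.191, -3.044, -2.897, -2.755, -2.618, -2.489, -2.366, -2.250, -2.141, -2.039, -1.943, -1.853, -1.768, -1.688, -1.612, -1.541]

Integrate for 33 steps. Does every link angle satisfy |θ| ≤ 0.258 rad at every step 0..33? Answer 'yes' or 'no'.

apply F[0]=+15.000 → step 1: x=0.002, v=0.158, θ=0.207, ω=-0.219
apply F[1]=+15.000 → step 2: x=0.006, v=0.316, θ=0.200, ω=-0.441
apply F[2]=+15.000 → step 3: x=0.014, v=0.476, θ=0.189, ω=-0.669
apply F[3]=+15.000 → step 4: x=0.025, v=0.637, θ=0.173, ω=-0.905
apply F[4]=+11.075 → step 5: x=0.039, v=0.754, θ=0.154, ω=-1.066
apply F[5]=+5.884 → step 6: x=0.055, v=0.812, θ=0.132, ω=-1.123
apply F[6]=+2.306 → step 7: x=0.071, v=0.830, θ=0.110, ω=-1.111
apply F[7]=-0.099 → step 8: x=0.088, v=0.820, θ=0.088, ω=-1.056
apply F[8]=-1.663 → step 9: x=0.104, v=0.794, θ=0.068, ω=-0.977
apply F[9]=-2.639 → step 10: x=0.120, v=0.758, θ=0.049, ω=-0.885
apply F[10]=-3.212 → step 11: x=0.134, v=0.716, θ=0.032, ω=-0.790
apply F[11]=-3.512 → step 12: x=0.148, v=0.673, θ=0.017, ω=-0.696
apply F[12]=-3.634 → step 13: x=0.161, v=0.628, θ=0.004, ω=-0.607
apply F[13]=-3.641 → step 14: x=0.173, v=0.585, θ=-0.007, ω=-0.525
apply F[14]=-3.575 → step 15: x=0.185, v=0.544, θ=-0.017, ω=-0.450
apply F[15]=-3.467 → step 16: x=0.195, v=0.504, θ=-0.025, ω=-0.382
apply F[16]=-3.335 → step 17: x=0.205, v=0.467, θ=-0.032, ω=-0.321
apply F[17]=-3.191 → step 18: x=0.214, v=0.432, θ=-0.038, ω=-0.267
apply F[18]=-3.044 → step 19: x=0.222, v=0.399, θ=-0.043, ω=-0.219
apply F[19]=-2.897 → step 20: x=0.230, v=0.369, θ=-0.047, ω=-0.178
apply F[20]=-2.755 → step 21: x=0.237, v=0.340, θ=-0.050, ω=-0.141
apply F[21]=-2.618 → step 22: x=0.243, v=0.314, θ=-0.052, ω=-0.109
apply F[22]=-2.489 → step 23: x=0.249, v=0.289, θ=-0.054, ω=-0.081
apply F[23]=-2.366 → step 24: x=0.255, v=0.265, θ=-0.056, ω=-0.057
apply F[24]=-2.250 → step 25: x=0.260, v=0.244, θ=-0.057, ω=-0.037
apply F[25]=-2.141 → step 26: x=0.265, v=0.223, θ=-0.057, ω=-0.019
apply F[26]=-2.039 → step 27: x=0.269, v=0.204, θ=-0.057, ω=-0.003
apply F[27]=-1.943 → step 28: x=0.273, v=0.186, θ=-0.057, ω=0.010
apply F[28]=-1.853 → step 29: x=0.276, v=0.169, θ=-0.057, ω=0.021
apply F[29]=-1.768 → step 30: x=0.280, v=0.153, θ=-0.057, ω=0.030
apply F[30]=-1.688 → step 31: x=0.283, v=0.137, θ=-0.056, ω=0.038
apply F[31]=-1.612 → step 32: x=0.285, v=0.123, θ=-0.055, ω=0.045
apply F[32]=-1.541 → step 33: x=0.287, v=0.110, θ=-0.054, ω=0.050
Max |angle| over trajectory = 0.209 rad; bound = 0.258 → within bound.

Answer: yes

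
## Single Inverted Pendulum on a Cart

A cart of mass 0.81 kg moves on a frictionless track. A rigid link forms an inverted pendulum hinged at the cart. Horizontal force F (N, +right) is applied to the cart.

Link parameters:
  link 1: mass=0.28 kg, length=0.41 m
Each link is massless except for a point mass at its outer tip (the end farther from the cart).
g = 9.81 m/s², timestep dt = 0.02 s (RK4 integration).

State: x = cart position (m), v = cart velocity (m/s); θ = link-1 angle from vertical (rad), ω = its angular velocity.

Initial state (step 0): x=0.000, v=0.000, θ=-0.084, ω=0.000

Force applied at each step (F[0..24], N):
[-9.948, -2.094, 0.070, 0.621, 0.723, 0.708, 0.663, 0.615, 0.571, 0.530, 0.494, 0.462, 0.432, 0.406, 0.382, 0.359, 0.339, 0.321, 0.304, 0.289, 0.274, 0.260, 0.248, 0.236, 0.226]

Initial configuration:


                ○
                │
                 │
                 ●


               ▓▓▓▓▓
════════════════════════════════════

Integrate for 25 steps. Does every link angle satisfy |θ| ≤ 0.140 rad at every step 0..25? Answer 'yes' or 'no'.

Answer: yes

Derivation:
apply F[0]=-9.948 → step 1: x=-0.002, v=-0.240, θ=-0.079, ω=0.543
apply F[1]=-2.094 → step 2: x=-0.008, v=-0.286, θ=-0.067, ω=0.622
apply F[2]=+0.070 → step 3: x=-0.013, v=-0.281, θ=-0.055, ω=0.579
apply F[3]=+0.621 → step 4: x=-0.019, v=-0.262, θ=-0.044, ω=0.510
apply F[4]=+0.723 → step 5: x=-0.024, v=-0.241, θ=-0.035, ω=0.441
apply F[5]=+0.708 → step 6: x=-0.028, v=-0.222, θ=-0.026, ω=0.379
apply F[6]=+0.663 → step 7: x=-0.033, v=-0.204, θ=-0.019, ω=0.324
apply F[7]=+0.615 → step 8: x=-0.037, v=-0.188, θ=-0.013, ω=0.277
apply F[8]=+0.571 → step 9: x=-0.040, v=-0.173, θ=-0.008, ω=0.236
apply F[9]=+0.530 → step 10: x=-0.044, v=-0.159, θ=-0.004, ω=0.200
apply F[10]=+0.494 → step 11: x=-0.047, v=-0.147, θ=-0.000, ω=0.169
apply F[11]=+0.462 → step 12: x=-0.049, v=-0.136, θ=0.003, ω=0.142
apply F[12]=+0.432 → step 13: x=-0.052, v=-0.125, θ=0.006, ω=0.119
apply F[13]=+0.406 → step 14: x=-0.054, v=-0.116, θ=0.008, ω=0.098
apply F[14]=+0.382 → step 15: x=-0.057, v=-0.107, θ=0.009, ω=0.081
apply F[15]=+0.359 → step 16: x=-0.059, v=-0.099, θ=0.011, ω=0.066
apply F[16]=+0.339 → step 17: x=-0.061, v=-0.091, θ=0.012, ω=0.053
apply F[17]=+0.321 → step 18: x=-0.062, v=-0.084, θ=0.013, ω=0.042
apply F[18]=+0.304 → step 19: x=-0.064, v=-0.078, θ=0.014, ω=0.032
apply F[19]=+0.289 → step 20: x=-0.065, v=-0.071, θ=0.014, ω=0.024
apply F[20]=+0.274 → step 21: x=-0.067, v=-0.066, θ=0.015, ω=0.017
apply F[21]=+0.260 → step 22: x=-0.068, v=-0.060, θ=0.015, ω=0.011
apply F[22]=+0.248 → step 23: x=-0.069, v=-0.055, θ=0.015, ω=0.005
apply F[23]=+0.236 → step 24: x=-0.070, v=-0.050, θ=0.015, ω=0.001
apply F[24]=+0.226 → step 25: x=-0.071, v=-0.046, θ=0.015, ω=-0.003
Max |angle| over trajectory = 0.084 rad; bound = 0.140 → within bound.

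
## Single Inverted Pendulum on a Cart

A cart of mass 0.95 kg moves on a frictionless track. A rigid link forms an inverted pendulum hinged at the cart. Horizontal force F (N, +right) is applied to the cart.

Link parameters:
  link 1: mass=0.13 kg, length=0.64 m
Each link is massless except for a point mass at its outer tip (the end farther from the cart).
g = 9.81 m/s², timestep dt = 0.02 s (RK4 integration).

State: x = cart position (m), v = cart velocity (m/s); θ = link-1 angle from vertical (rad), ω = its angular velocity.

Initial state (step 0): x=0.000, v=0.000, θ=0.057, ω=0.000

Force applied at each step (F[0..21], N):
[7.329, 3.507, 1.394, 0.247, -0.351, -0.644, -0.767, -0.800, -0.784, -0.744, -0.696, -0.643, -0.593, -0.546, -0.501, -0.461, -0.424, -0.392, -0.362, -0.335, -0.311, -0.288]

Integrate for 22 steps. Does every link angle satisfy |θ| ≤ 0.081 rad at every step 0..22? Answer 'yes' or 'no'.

Answer: yes

Derivation:
apply F[0]=+7.329 → step 1: x=0.002, v=0.153, θ=0.055, ω=-0.221
apply F[1]=+3.507 → step 2: x=0.005, v=0.225, θ=0.049, ω=-0.318
apply F[2]=+1.394 → step 3: x=0.010, v=0.253, θ=0.043, ω=-0.348
apply F[3]=+0.247 → step 4: x=0.015, v=0.257, θ=0.036, ω=-0.342
apply F[4]=-0.351 → step 5: x=0.020, v=0.249, θ=0.029, ω=-0.319
apply F[5]=-0.644 → step 6: x=0.025, v=0.235, θ=0.023, ω=-0.289
apply F[6]=-0.767 → step 7: x=0.030, v=0.218, θ=0.018, ω=-0.257
apply F[7]=-0.800 → step 8: x=0.034, v=0.201, θ=0.013, ω=-0.225
apply F[8]=-0.784 → step 9: x=0.038, v=0.184, θ=0.009, ω=-0.196
apply F[9]=-0.744 → step 10: x=0.041, v=0.168, θ=0.005, ω=-0.169
apply F[10]=-0.696 → step 11: x=0.044, v=0.154, θ=0.002, ω=-0.145
apply F[11]=-0.643 → step 12: x=0.047, v=0.140, θ=-0.001, ω=-0.123
apply F[12]=-0.593 → step 13: x=0.050, v=0.128, θ=-0.003, ω=-0.104
apply F[13]=-0.546 → step 14: x=0.052, v=0.116, θ=-0.005, ω=-0.088
apply F[14]=-0.501 → step 15: x=0.055, v=0.106, θ=-0.007, ω=-0.073
apply F[15]=-0.461 → step 16: x=0.057, v=0.096, θ=-0.008, ω=-0.061
apply F[16]=-0.424 → step 17: x=0.059, v=0.088, θ=-0.009, ω=-0.050
apply F[17]=-0.392 → step 18: x=0.060, v=0.080, θ=-0.010, ω=-0.040
apply F[18]=-0.362 → step 19: x=0.062, v=0.072, θ=-0.011, ω=-0.032
apply F[19]=-0.335 → step 20: x=0.063, v=0.065, θ=-0.011, ω=-0.025
apply F[20]=-0.311 → step 21: x=0.064, v=0.059, θ=-0.012, ω=-0.018
apply F[21]=-0.288 → step 22: x=0.065, v=0.054, θ=-0.012, ω=-0.013
Max |angle| over trajectory = 0.057 rad; bound = 0.081 → within bound.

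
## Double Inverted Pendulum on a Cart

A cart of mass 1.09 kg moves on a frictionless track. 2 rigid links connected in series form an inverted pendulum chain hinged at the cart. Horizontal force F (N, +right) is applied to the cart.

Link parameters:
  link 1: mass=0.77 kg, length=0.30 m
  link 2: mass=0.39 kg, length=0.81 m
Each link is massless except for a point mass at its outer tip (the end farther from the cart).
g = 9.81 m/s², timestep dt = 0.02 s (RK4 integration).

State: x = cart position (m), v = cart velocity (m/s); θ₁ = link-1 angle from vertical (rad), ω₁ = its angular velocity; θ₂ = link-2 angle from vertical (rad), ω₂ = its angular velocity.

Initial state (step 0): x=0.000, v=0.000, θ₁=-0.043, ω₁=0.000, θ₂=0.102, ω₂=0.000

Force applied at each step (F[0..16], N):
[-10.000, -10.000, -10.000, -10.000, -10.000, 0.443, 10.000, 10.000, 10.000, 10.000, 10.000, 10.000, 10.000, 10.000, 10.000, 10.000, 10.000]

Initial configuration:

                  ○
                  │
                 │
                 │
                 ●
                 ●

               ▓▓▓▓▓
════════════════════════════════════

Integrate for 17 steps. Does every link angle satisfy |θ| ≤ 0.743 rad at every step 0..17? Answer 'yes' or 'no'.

Answer: yes

Derivation:
apply F[0]=-10.000 → step 1: x=-0.002, v=-0.175, θ₁=-0.038, ω₁=0.507, θ₂=0.103, ω₂=0.053
apply F[1]=-10.000 → step 2: x=-0.007, v=-0.352, θ₁=-0.023, ω₁=1.032, θ₂=0.104, ω₂=0.102
apply F[2]=-10.000 → step 3: x=-0.016, v=-0.533, θ₁=0.004, ω₁=1.594, θ₂=0.107, ω₂=0.142
apply F[3]=-10.000 → step 4: x=-0.028, v=-0.720, θ₁=0.041, ω₁=2.207, θ₂=0.110, ω₂=0.170
apply F[4]=-10.000 → step 5: x=-0.045, v=-0.914, θ₁=0.092, ω₁=2.882, θ₂=0.113, ω₂=0.182
apply F[5]=+0.443 → step 6: x=-0.063, v=-0.924, θ₁=0.151, ω₁=2.996, θ₂=0.117, ω₂=0.181
apply F[6]=+10.000 → step 7: x=-0.080, v=-0.773, θ₁=0.207, ω₁=2.636, θ₂=0.120, ω₂=0.161
apply F[7]=+10.000 → step 8: x=-0.094, v=-0.635, θ₁=0.257, ω₁=2.372, θ₂=0.123, ω₂=0.123
apply F[8]=+10.000 → step 9: x=-0.105, v=-0.507, θ₁=0.303, ω₁=2.194, θ₂=0.125, ω₂=0.068
apply F[9]=+10.000 → step 10: x=-0.114, v=-0.389, θ₁=0.345, ω₁=2.091, θ₂=0.126, ω₂=-0.002
apply F[10]=+10.000 → step 11: x=-0.121, v=-0.278, θ₁=0.387, ω₁=2.056, θ₂=0.125, ω₂=-0.087
apply F[11]=+10.000 → step 12: x=-0.126, v=-0.174, θ₁=0.428, ω₁=2.081, θ₂=0.122, ω₂=-0.185
apply F[12]=+10.000 → step 13: x=-0.128, v=-0.075, θ₁=0.470, ω₁=2.162, θ₂=0.117, ω₂=-0.295
apply F[13]=+10.000 → step 14: x=-0.129, v=0.020, θ₁=0.515, ω₁=2.292, θ₂=0.110, ω₂=-0.415
apply F[14]=+10.000 → step 15: x=-0.127, v=0.113, θ₁=0.562, ω₁=2.466, θ₂=0.101, ω₂=-0.545
apply F[15]=+10.000 → step 16: x=-0.124, v=0.205, θ₁=0.614, ω₁=2.679, θ₂=0.089, ω₂=-0.681
apply F[16]=+10.000 → step 17: x=-0.119, v=0.298, θ₁=0.670, ω₁=2.925, θ₂=0.074, ω₂=-0.822
Max |angle| over trajectory = 0.670 rad; bound = 0.743 → within bound.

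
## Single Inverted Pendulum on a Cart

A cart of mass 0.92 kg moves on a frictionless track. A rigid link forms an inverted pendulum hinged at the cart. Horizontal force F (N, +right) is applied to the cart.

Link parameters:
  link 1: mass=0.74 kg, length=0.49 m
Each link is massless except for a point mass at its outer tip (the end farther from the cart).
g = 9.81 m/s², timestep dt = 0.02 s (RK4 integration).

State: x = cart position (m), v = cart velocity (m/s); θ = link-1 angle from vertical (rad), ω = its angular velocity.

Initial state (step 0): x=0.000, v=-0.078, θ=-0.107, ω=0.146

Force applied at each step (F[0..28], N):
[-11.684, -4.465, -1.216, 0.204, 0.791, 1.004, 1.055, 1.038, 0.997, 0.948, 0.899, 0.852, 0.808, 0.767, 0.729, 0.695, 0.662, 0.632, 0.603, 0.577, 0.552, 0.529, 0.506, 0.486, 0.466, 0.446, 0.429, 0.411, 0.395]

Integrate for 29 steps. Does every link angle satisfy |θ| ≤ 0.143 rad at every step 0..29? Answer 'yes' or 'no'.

Answer: yes

Derivation:
apply F[0]=-11.684 → step 1: x=-0.004, v=-0.314, θ=-0.100, ω=0.583
apply F[1]=-4.465 → step 2: x=-0.011, v=-0.396, θ=-0.087, ω=0.712
apply F[2]=-1.216 → step 3: x=-0.019, v=-0.410, θ=-0.073, ω=0.709
apply F[3]=+0.204 → step 4: x=-0.027, v=-0.396, θ=-0.059, ω=0.654
apply F[4]=+0.791 → step 5: x=-0.035, v=-0.370, θ=-0.047, ω=0.581
apply F[5]=+1.004 → step 6: x=-0.042, v=-0.342, θ=-0.036, ω=0.507
apply F[6]=+1.055 → step 7: x=-0.048, v=-0.314, θ=-0.026, ω=0.438
apply F[7]=+1.038 → step 8: x=-0.054, v=-0.288, θ=-0.018, ω=0.376
apply F[8]=+0.997 → step 9: x=-0.060, v=-0.264, θ=-0.011, ω=0.321
apply F[9]=+0.948 → step 10: x=-0.065, v=-0.243, θ=-0.005, ω=0.274
apply F[10]=+0.899 → step 11: x=-0.070, v=-0.223, θ=-0.000, ω=0.232
apply F[11]=+0.852 → step 12: x=-0.074, v=-0.204, θ=0.004, ω=0.195
apply F[12]=+0.808 → step 13: x=-0.078, v=-0.188, θ=0.008, ω=0.164
apply F[13]=+0.767 → step 14: x=-0.082, v=-0.172, θ=0.011, ω=0.136
apply F[14]=+0.729 → step 15: x=-0.085, v=-0.159, θ=0.013, ω=0.113
apply F[15]=+0.695 → step 16: x=-0.088, v=-0.146, θ=0.015, ω=0.092
apply F[16]=+0.662 → step 17: x=-0.091, v=-0.134, θ=0.017, ω=0.074
apply F[17]=+0.632 → step 18: x=-0.093, v=-0.123, θ=0.018, ω=0.059
apply F[18]=+0.603 → step 19: x=-0.096, v=-0.113, θ=0.019, ω=0.046
apply F[19]=+0.577 → step 20: x=-0.098, v=-0.103, θ=0.020, ω=0.034
apply F[20]=+0.552 → step 21: x=-0.100, v=-0.094, θ=0.021, ω=0.024
apply F[21]=+0.529 → step 22: x=-0.102, v=-0.086, θ=0.021, ω=0.016
apply F[22]=+0.506 → step 23: x=-0.103, v=-0.078, θ=0.021, ω=0.009
apply F[23]=+0.486 → step 24: x=-0.105, v=-0.071, θ=0.021, ω=0.002
apply F[24]=+0.466 → step 25: x=-0.106, v=-0.065, θ=0.021, ω=-0.003
apply F[25]=+0.446 → step 26: x=-0.107, v=-0.058, θ=0.021, ω=-0.007
apply F[26]=+0.429 → step 27: x=-0.108, v=-0.052, θ=0.021, ω=-0.011
apply F[27]=+0.411 → step 28: x=-0.109, v=-0.047, θ=0.021, ω=-0.014
apply F[28]=+0.395 → step 29: x=-0.110, v=-0.041, θ=0.020, ω=-0.017
Max |angle| over trajectory = 0.107 rad; bound = 0.143 → within bound.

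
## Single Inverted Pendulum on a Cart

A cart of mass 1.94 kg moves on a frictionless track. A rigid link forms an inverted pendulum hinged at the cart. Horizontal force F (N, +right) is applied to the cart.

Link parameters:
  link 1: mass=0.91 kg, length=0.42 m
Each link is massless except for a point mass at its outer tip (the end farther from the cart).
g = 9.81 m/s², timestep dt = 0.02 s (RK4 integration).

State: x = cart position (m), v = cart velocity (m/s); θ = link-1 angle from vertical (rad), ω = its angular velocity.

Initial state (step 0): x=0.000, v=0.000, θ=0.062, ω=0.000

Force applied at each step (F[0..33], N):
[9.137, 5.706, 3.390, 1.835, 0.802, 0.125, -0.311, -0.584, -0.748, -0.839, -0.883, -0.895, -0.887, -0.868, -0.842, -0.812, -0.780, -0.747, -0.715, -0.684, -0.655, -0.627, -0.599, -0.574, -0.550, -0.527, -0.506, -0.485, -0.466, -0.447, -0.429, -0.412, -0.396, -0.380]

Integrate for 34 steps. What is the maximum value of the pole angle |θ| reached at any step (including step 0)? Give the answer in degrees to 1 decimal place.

Answer: 3.6°

Derivation:
apply F[0]=+9.137 → step 1: x=0.001, v=0.088, θ=0.060, ω=-0.181
apply F[1]=+5.706 → step 2: x=0.003, v=0.142, θ=0.056, ω=-0.281
apply F[2]=+3.390 → step 3: x=0.006, v=0.172, θ=0.049, ω=-0.328
apply F[3]=+1.835 → step 4: x=0.010, v=0.187, θ=0.043, ω=-0.342
apply F[4]=+0.802 → step 5: x=0.014, v=0.191, θ=0.036, ω=-0.334
apply F[5]=+0.125 → step 6: x=0.017, v=0.190, θ=0.030, ω=-0.315
apply F[6]=-0.311 → step 7: x=0.021, v=0.184, θ=0.024, ω=-0.289
apply F[7]=-0.584 → step 8: x=0.025, v=0.176, θ=0.018, ω=-0.261
apply F[8]=-0.748 → step 9: x=0.028, v=0.167, θ=0.013, ω=-0.232
apply F[9]=-0.839 → step 10: x=0.031, v=0.157, θ=0.009, ω=-0.204
apply F[10]=-0.883 → step 11: x=0.035, v=0.147, θ=0.005, ω=-0.177
apply F[11]=-0.895 → step 12: x=0.037, v=0.138, θ=0.002, ω=-0.153
apply F[12]=-0.887 → step 13: x=0.040, v=0.129, θ=-0.001, ω=-0.131
apply F[13]=-0.868 → step 14: x=0.043, v=0.120, θ=-0.004, ω=-0.112
apply F[14]=-0.842 → step 15: x=0.045, v=0.112, θ=-0.006, ω=-0.094
apply F[15]=-0.812 → step 16: x=0.047, v=0.104, θ=-0.007, ω=-0.079
apply F[16]=-0.780 → step 17: x=0.049, v=0.097, θ=-0.009, ω=-0.065
apply F[17]=-0.747 → step 18: x=0.051, v=0.090, θ=-0.010, ω=-0.053
apply F[18]=-0.715 → step 19: x=0.053, v=0.084, θ=-0.011, ω=-0.043
apply F[19]=-0.684 → step 20: x=0.054, v=0.078, θ=-0.012, ω=-0.034
apply F[20]=-0.655 → step 21: x=0.056, v=0.072, θ=-0.012, ω=-0.026
apply F[21]=-0.627 → step 22: x=0.057, v=0.067, θ=-0.013, ω=-0.019
apply F[22]=-0.599 → step 23: x=0.058, v=0.062, θ=-0.013, ω=-0.014
apply F[23]=-0.574 → step 24: x=0.060, v=0.057, θ=-0.013, ω=-0.009
apply F[24]=-0.550 → step 25: x=0.061, v=0.052, θ=-0.014, ω=-0.004
apply F[25]=-0.527 → step 26: x=0.062, v=0.048, θ=-0.014, ω=-0.001
apply F[26]=-0.506 → step 27: x=0.063, v=0.044, θ=-0.014, ω=0.002
apply F[27]=-0.485 → step 28: x=0.063, v=0.041, θ=-0.013, ω=0.005
apply F[28]=-0.466 → step 29: x=0.064, v=0.037, θ=-0.013, ω=0.007
apply F[29]=-0.447 → step 30: x=0.065, v=0.034, θ=-0.013, ω=0.009
apply F[30]=-0.429 → step 31: x=0.066, v=0.030, θ=-0.013, ω=0.011
apply F[31]=-0.412 → step 32: x=0.066, v=0.027, θ=-0.013, ω=0.012
apply F[32]=-0.396 → step 33: x=0.067, v=0.024, θ=-0.013, ω=0.013
apply F[33]=-0.380 → step 34: x=0.067, v=0.022, θ=-0.012, ω=0.014
Max |angle| over trajectory = 0.062 rad = 3.6°.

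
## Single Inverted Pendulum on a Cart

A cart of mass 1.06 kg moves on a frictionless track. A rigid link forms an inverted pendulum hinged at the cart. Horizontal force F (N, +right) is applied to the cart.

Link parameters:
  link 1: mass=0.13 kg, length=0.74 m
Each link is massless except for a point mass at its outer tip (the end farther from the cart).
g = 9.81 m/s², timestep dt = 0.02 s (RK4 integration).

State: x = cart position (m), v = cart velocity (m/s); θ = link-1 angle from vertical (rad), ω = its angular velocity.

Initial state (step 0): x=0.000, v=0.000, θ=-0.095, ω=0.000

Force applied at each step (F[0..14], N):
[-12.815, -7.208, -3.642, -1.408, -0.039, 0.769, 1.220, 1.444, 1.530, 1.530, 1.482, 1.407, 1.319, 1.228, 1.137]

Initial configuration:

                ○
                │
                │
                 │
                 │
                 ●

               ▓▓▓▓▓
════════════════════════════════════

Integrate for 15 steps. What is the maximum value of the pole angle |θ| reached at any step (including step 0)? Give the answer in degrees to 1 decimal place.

Answer: 5.4°

Derivation:
apply F[0]=-12.815 → step 1: x=-0.002, v=-0.239, θ=-0.092, ω=0.297
apply F[1]=-7.208 → step 2: x=-0.009, v=-0.373, θ=-0.085, ω=0.454
apply F[2]=-3.642 → step 3: x=-0.017, v=-0.440, θ=-0.075, ω=0.523
apply F[3]=-1.408 → step 4: x=-0.026, v=-0.465, θ=-0.064, ω=0.538
apply F[4]=-0.039 → step 5: x=-0.035, v=-0.464, θ=-0.054, ω=0.521
apply F[5]=+0.769 → step 6: x=-0.044, v=-0.448, θ=-0.044, ω=0.487
apply F[6]=+1.220 → step 7: x=-0.053, v=-0.425, θ=-0.034, ω=0.445
apply F[7]=+1.444 → step 8: x=-0.061, v=-0.397, θ=-0.026, ω=0.399
apply F[8]=+1.530 → step 9: x=-0.069, v=-0.367, θ=-0.018, ω=0.353
apply F[9]=+1.530 → step 10: x=-0.076, v=-0.338, θ=-0.012, ω=0.310
apply F[10]=+1.482 → step 11: x=-0.082, v=-0.310, θ=-0.006, ω=0.270
apply F[11]=+1.407 → step 12: x=-0.088, v=-0.283, θ=-0.001, ω=0.233
apply F[12]=+1.319 → step 13: x=-0.094, v=-0.258, θ=0.004, ω=0.200
apply F[13]=+1.228 → step 14: x=-0.098, v=-0.235, θ=0.007, ω=0.170
apply F[14]=+1.137 → step 15: x=-0.103, v=-0.214, θ=0.010, ω=0.144
Max |angle| over trajectory = 0.095 rad = 5.4°.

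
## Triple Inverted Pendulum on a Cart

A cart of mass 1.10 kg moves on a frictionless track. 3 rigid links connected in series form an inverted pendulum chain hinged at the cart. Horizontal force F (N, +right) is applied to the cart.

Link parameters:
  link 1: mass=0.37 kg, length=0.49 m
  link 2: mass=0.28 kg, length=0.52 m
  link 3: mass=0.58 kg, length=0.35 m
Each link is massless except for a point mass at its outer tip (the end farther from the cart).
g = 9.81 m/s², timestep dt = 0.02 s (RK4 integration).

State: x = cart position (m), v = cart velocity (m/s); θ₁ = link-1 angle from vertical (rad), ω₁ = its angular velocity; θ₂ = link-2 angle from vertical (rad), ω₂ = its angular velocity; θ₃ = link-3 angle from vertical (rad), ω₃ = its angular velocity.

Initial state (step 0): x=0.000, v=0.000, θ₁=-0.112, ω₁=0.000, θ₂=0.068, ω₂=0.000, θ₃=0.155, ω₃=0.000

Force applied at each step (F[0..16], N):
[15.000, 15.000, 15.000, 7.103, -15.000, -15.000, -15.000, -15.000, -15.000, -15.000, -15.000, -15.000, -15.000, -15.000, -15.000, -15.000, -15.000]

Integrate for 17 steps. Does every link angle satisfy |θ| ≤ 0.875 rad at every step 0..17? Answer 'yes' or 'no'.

Answer: yes

Derivation:
apply F[0]=+15.000 → step 1: x=0.003, v=0.291, θ₁=-0.120, ω₁=-0.761, θ₂=0.069, ω₂=0.121, θ₃=0.156, ω₃=0.110
apply F[1]=+15.000 → step 2: x=0.012, v=0.583, θ₁=-0.142, ω₁=-1.522, θ₂=0.073, ω₂=0.243, θ₃=0.159, ω₃=0.206
apply F[2]=+15.000 → step 3: x=0.026, v=0.873, θ₁=-0.180, ω₁=-2.273, θ₂=0.079, ω₂=0.356, θ₃=0.164, ω₃=0.277
apply F[3]=+7.103 → step 4: x=0.045, v=1.021, θ₁=-0.231, ω₁=-2.754, θ₂=0.087, ω₂=0.478, θ₃=0.170, ω₃=0.334
apply F[4]=-15.000 → step 5: x=0.063, v=0.787, θ₁=-0.284, ω₁=-2.602, θ₂=0.099, ω₂=0.739, θ₃=0.178, ω₃=0.425
apply F[5]=-15.000 → step 6: x=0.077, v=0.560, θ₁=-0.335, ω₁=-2.512, θ₂=0.117, ω₂=1.051, θ₃=0.187, ω₃=0.503
apply F[6]=-15.000 → step 7: x=0.086, v=0.337, θ₁=-0.385, ω₁=-2.462, θ₂=0.142, ω₂=1.402, θ₃=0.198, ω₃=0.562
apply F[7]=-15.000 → step 8: x=0.090, v=0.116, θ₁=-0.434, ω₁=-2.433, θ₂=0.173, ω₂=1.781, θ₃=0.210, ω₃=0.599
apply F[8]=-15.000 → step 9: x=0.090, v=-0.106, θ₁=-0.482, ω₁=-2.406, θ₂=0.213, ω₂=2.177, θ₃=0.222, ω₃=0.614
apply F[9]=-15.000 → step 10: x=0.086, v=-0.328, θ₁=-0.530, ω₁=-2.365, θ₂=0.261, ω₂=2.581, θ₃=0.234, ω₃=0.611
apply F[10]=-15.000 → step 11: x=0.077, v=-0.551, θ₁=-0.577, ω₁=-2.297, θ₂=0.316, ω₂=2.987, θ₃=0.246, ω₃=0.598
apply F[11]=-15.000 → step 12: x=0.064, v=-0.775, θ₁=-0.622, ω₁=-2.194, θ₂=0.380, ω₂=3.391, θ₃=0.258, ω₃=0.588
apply F[12]=-15.000 → step 13: x=0.046, v=-0.999, θ₁=-0.664, ω₁=-2.046, θ₂=0.452, ω₂=3.791, θ₃=0.270, ω₃=0.596
apply F[13]=-15.000 → step 14: x=0.024, v=-1.222, θ₁=-0.703, ω₁=-1.849, θ₂=0.532, ω₂=4.190, θ₃=0.282, ω₃=0.639
apply F[14]=-15.000 → step 15: x=-0.003, v=-1.442, θ₁=-0.738, ω₁=-1.596, θ₂=0.619, ω₂=4.587, θ₃=0.296, ω₃=0.737
apply F[15]=-15.000 → step 16: x=-0.034, v=-1.657, θ₁=-0.767, ω₁=-1.283, θ₂=0.715, ω₂=4.985, θ₃=0.312, ω₃=0.915
apply F[16]=-15.000 → step 17: x=-0.069, v=-1.866, θ₁=-0.789, ω₁=-0.906, θ₂=0.819, ω₂=5.384, θ₃=0.333, ω₃=1.198
Max |angle| over trajectory = 0.819 rad; bound = 0.875 → within bound.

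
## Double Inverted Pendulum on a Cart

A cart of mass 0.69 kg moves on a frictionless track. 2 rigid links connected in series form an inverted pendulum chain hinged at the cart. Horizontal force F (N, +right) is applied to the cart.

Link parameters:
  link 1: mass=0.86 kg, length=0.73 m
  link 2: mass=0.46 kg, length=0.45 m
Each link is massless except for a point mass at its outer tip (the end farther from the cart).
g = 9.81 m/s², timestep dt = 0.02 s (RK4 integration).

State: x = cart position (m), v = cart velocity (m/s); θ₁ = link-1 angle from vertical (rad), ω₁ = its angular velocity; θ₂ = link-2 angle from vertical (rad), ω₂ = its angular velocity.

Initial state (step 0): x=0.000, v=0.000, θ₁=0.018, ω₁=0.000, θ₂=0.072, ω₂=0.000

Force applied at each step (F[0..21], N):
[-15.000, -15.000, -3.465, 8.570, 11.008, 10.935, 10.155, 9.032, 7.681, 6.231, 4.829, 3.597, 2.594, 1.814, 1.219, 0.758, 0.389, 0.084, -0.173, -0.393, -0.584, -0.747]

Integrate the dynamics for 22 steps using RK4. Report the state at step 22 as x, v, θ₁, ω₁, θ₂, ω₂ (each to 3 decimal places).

apply F[0]=-15.000 → step 1: x=-0.004, v=-0.442, θ₁=0.024, ω₁=0.603, θ₂=0.072, ω₂=0.033
apply F[1]=-15.000 → step 2: x=-0.018, v=-0.887, θ₁=0.042, ω₁=1.216, θ₂=0.073, ω₂=0.057
apply F[2]=-3.465 → step 3: x=-0.037, v=-1.005, θ₁=0.068, ω₁=1.390, θ₂=0.075, ω₂=0.067
apply F[3]=+8.570 → step 4: x=-0.054, v=-0.786, θ₁=0.093, ω₁=1.114, θ₂=0.076, ω₂=0.063
apply F[4]=+11.008 → step 5: x=-0.067, v=-0.508, θ₁=0.112, ω₁=0.767, θ₂=0.077, ω₂=0.044
apply F[5]=+10.935 → step 6: x=-0.075, v=-0.241, θ₁=0.124, ω₁=0.443, θ₂=0.078, ω₂=0.013
apply F[6]=+10.155 → step 7: x=-0.077, v=-0.001, θ₁=0.130, ω₁=0.159, θ₂=0.077, ω₂=-0.025
apply F[7]=+9.032 → step 8: x=-0.075, v=0.205, θ₁=0.131, ω₁=-0.078, θ₂=0.076, ω₂=-0.066
apply F[8]=+7.681 → step 9: x=-0.069, v=0.375, θ₁=0.127, ω₁=-0.265, θ₂=0.075, ω₂=-0.105
apply F[9]=+6.231 → step 10: x=-0.061, v=0.506, θ₁=0.121, ω₁=-0.402, θ₂=0.072, ω₂=-0.142
apply F[10]=+4.829 → step 11: x=-0.050, v=0.601, θ₁=0.112, ω₁=-0.493, θ₂=0.069, ω₂=-0.173
apply F[11]=+3.597 → step 12: x=-0.037, v=0.665, θ₁=0.102, ω₁=-0.546, θ₂=0.065, ω₂=-0.200
apply F[12]=+2.594 → step 13: x=-0.023, v=0.704, θ₁=0.090, ω₁=-0.569, θ₂=0.061, ω₂=-0.221
apply F[13]=+1.814 → step 14: x=-0.009, v=0.726, θ₁=0.079, ω₁=-0.572, θ₂=0.057, ω₂=-0.238
apply F[14]=+1.219 → step 15: x=0.006, v=0.734, θ₁=0.068, ω₁=-0.561, θ₂=0.052, ω₂=-0.251
apply F[15]=+0.758 → step 16: x=0.020, v=0.733, θ₁=0.057, ω₁=-0.542, θ₂=0.047, ω₂=-0.259
apply F[16]=+0.389 → step 17: x=0.035, v=0.726, θ₁=0.046, ω₁=-0.517, θ₂=0.041, ω₂=-0.264
apply F[17]=+0.084 → step 18: x=0.049, v=0.713, θ₁=0.036, ω₁=-0.488, θ₂=0.036, ω₂=-0.266
apply F[18]=-0.173 → step 19: x=0.063, v=0.697, θ₁=0.027, ω₁=-0.457, θ₂=0.031, ω₂=-0.264
apply F[19]=-0.393 → step 20: x=0.077, v=0.677, θ₁=0.018, ω₁=-0.425, θ₂=0.025, ω₂=-0.260
apply F[20]=-0.584 → step 21: x=0.090, v=0.655, θ₁=0.010, ω₁=-0.393, θ₂=0.020, ω₂=-0.254
apply F[21]=-0.747 → step 22: x=0.103, v=0.631, θ₁=0.002, ω₁=-0.360, θ₂=0.015, ω₂=-0.246

Answer: x=0.103, v=0.631, θ₁=0.002, ω₁=-0.360, θ₂=0.015, ω₂=-0.246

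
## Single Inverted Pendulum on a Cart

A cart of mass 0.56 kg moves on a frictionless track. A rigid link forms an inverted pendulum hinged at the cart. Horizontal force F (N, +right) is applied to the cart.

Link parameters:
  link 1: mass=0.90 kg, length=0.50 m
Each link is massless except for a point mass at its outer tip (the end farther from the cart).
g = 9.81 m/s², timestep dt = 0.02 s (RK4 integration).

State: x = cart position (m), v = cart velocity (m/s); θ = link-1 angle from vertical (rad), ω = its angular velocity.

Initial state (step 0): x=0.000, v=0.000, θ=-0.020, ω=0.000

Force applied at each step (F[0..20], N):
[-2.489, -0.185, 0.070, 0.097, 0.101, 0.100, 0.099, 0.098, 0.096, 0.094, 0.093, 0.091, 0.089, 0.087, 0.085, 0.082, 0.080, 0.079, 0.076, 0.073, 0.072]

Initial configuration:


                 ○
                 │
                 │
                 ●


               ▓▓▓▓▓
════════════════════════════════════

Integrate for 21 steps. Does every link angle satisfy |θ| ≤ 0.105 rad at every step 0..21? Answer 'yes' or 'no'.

Answer: yes

Derivation:
apply F[0]=-2.489 → step 1: x=-0.001, v=-0.083, θ=-0.018, ω=0.158
apply F[1]=-0.185 → step 2: x=-0.002, v=-0.084, θ=-0.015, ω=0.154
apply F[2]=+0.070 → step 3: x=-0.004, v=-0.077, θ=-0.012, ω=0.135
apply F[3]=+0.097 → step 4: x=-0.006, v=-0.070, θ=-0.010, ω=0.116
apply F[4]=+0.101 → step 5: x=-0.007, v=-0.064, θ=-0.008, ω=0.100
apply F[5]=+0.100 → step 6: x=-0.008, v=-0.058, θ=-0.006, ω=0.086
apply F[6]=+0.099 → step 7: x=-0.009, v=-0.053, θ=-0.004, ω=0.074
apply F[7]=+0.098 → step 8: x=-0.010, v=-0.048, θ=-0.003, ω=0.063
apply F[8]=+0.096 → step 9: x=-0.011, v=-0.044, θ=-0.002, ω=0.054
apply F[9]=+0.094 → step 10: x=-0.012, v=-0.040, θ=-0.001, ω=0.046
apply F[10]=+0.093 → step 11: x=-0.013, v=-0.037, θ=0.000, ω=0.039
apply F[11]=+0.091 → step 12: x=-0.013, v=-0.034, θ=0.001, ω=0.032
apply F[12]=+0.089 → step 13: x=-0.014, v=-0.031, θ=0.001, ω=0.027
apply F[13]=+0.087 → step 14: x=-0.015, v=-0.028, θ=0.002, ω=0.023
apply F[14]=+0.085 → step 15: x=-0.015, v=-0.026, θ=0.002, ω=0.019
apply F[15]=+0.082 → step 16: x=-0.016, v=-0.024, θ=0.003, ω=0.015
apply F[16]=+0.080 → step 17: x=-0.016, v=-0.022, θ=0.003, ω=0.012
apply F[17]=+0.079 → step 18: x=-0.017, v=-0.020, θ=0.003, ω=0.010
apply F[18]=+0.076 → step 19: x=-0.017, v=-0.018, θ=0.003, ω=0.007
apply F[19]=+0.073 → step 20: x=-0.017, v=-0.017, θ=0.003, ω=0.006
apply F[20]=+0.072 → step 21: x=-0.018, v=-0.015, θ=0.003, ω=0.004
Max |angle| over trajectory = 0.020 rad; bound = 0.105 → within bound.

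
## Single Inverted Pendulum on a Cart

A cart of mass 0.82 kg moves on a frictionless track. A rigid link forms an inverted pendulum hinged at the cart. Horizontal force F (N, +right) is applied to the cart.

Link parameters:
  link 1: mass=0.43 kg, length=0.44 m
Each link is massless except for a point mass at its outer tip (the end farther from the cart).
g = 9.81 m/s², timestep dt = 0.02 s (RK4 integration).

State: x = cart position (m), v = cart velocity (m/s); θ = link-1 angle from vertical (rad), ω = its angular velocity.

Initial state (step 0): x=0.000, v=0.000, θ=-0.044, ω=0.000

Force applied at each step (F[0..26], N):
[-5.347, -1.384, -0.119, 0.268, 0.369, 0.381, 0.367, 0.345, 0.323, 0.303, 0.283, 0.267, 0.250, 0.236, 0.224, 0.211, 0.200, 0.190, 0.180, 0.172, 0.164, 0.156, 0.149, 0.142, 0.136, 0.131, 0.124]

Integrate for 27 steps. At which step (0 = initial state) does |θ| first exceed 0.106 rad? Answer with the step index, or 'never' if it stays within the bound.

Answer: never

Derivation:
apply F[0]=-5.347 → step 1: x=-0.001, v=-0.126, θ=-0.041, ω=0.267
apply F[1]=-1.384 → step 2: x=-0.004, v=-0.156, θ=-0.036, ω=0.317
apply F[2]=-0.119 → step 3: x=-0.007, v=-0.155, θ=-0.029, ω=0.302
apply F[3]=+0.268 → step 4: x=-0.010, v=-0.146, θ=-0.024, ω=0.269
apply F[4]=+0.369 → step 5: x=-0.013, v=-0.135, θ=-0.019, ω=0.234
apply F[5]=+0.381 → step 6: x=-0.016, v=-0.124, θ=-0.014, ω=0.202
apply F[6]=+0.367 → step 7: x=-0.018, v=-0.114, θ=-0.010, ω=0.173
apply F[7]=+0.345 → step 8: x=-0.020, v=-0.104, θ=-0.007, ω=0.148
apply F[8]=+0.323 → step 9: x=-0.022, v=-0.096, θ=-0.005, ω=0.126
apply F[9]=+0.303 → step 10: x=-0.024, v=-0.088, θ=-0.002, ω=0.107
apply F[10]=+0.283 → step 11: x=-0.026, v=-0.081, θ=-0.000, ω=0.091
apply F[11]=+0.267 → step 12: x=-0.027, v=-0.075, θ=0.001, ω=0.076
apply F[12]=+0.250 → step 13: x=-0.029, v=-0.069, θ=0.003, ω=0.064
apply F[13]=+0.236 → step 14: x=-0.030, v=-0.063, θ=0.004, ω=0.053
apply F[14]=+0.224 → step 15: x=-0.031, v=-0.058, θ=0.005, ω=0.044
apply F[15]=+0.211 → step 16: x=-0.032, v=-0.054, θ=0.006, ω=0.036
apply F[16]=+0.200 → step 17: x=-0.033, v=-0.050, θ=0.006, ω=0.029
apply F[17]=+0.190 → step 18: x=-0.034, v=-0.046, θ=0.007, ω=0.023
apply F[18]=+0.180 → step 19: x=-0.035, v=-0.042, θ=0.007, ω=0.018
apply F[19]=+0.172 → step 20: x=-0.036, v=-0.038, θ=0.008, ω=0.013
apply F[20]=+0.164 → step 21: x=-0.037, v=-0.035, θ=0.008, ω=0.009
apply F[21]=+0.156 → step 22: x=-0.037, v=-0.032, θ=0.008, ω=0.006
apply F[22]=+0.149 → step 23: x=-0.038, v=-0.029, θ=0.008, ω=0.003
apply F[23]=+0.142 → step 24: x=-0.039, v=-0.027, θ=0.008, ω=0.001
apply F[24]=+0.136 → step 25: x=-0.039, v=-0.024, θ=0.008, ω=-0.001
apply F[25]=+0.131 → step 26: x=-0.040, v=-0.022, θ=0.008, ω=-0.003
apply F[26]=+0.124 → step 27: x=-0.040, v=-0.020, θ=0.008, ω=-0.004
max |θ| = 0.044 ≤ 0.106 over all 28 states.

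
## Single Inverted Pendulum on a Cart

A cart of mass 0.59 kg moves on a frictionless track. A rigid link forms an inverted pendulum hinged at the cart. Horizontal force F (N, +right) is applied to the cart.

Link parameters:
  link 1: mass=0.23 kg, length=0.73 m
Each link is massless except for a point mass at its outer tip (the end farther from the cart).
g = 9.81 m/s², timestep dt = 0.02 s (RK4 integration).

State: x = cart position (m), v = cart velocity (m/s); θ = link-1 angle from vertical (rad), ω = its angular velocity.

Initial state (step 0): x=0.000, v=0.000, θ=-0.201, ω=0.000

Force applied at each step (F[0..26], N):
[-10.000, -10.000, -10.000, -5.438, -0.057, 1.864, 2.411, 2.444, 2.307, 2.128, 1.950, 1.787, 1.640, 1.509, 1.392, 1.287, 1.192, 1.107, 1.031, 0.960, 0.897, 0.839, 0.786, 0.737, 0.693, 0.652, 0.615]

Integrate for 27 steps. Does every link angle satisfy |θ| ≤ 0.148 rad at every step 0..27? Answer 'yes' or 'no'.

apply F[0]=-10.000 → step 1: x=-0.003, v=-0.319, θ=-0.197, ω=0.375
apply F[1]=-10.000 → step 2: x=-0.013, v=-0.640, θ=-0.186, ω=0.755
apply F[2]=-10.000 → step 3: x=-0.029, v=-0.962, θ=-0.167, ω=1.143
apply F[3]=-5.438 → step 4: x=-0.050, v=-1.135, θ=-0.142, ω=1.335
apply F[4]=-0.057 → step 5: x=-0.072, v=-1.128, θ=-0.116, ω=1.291
apply F[5]=+1.864 → step 6: x=-0.094, v=-1.058, θ=-0.091, ω=1.168
apply F[6]=+2.411 → step 7: x=-0.115, v=-0.971, θ=-0.069, ω=1.028
apply F[7]=+2.444 → step 8: x=-0.133, v=-0.884, θ=-0.050, ω=0.893
apply F[8]=+2.307 → step 9: x=-0.150, v=-0.803, θ=-0.034, ω=0.770
apply F[9]=+2.128 → step 10: x=-0.165, v=-0.729, θ=-0.019, ω=0.662
apply F[10]=+1.950 → step 11: x=-0.179, v=-0.662, θ=-0.007, ω=0.567
apply F[11]=+1.787 → step 12: x=-0.192, v=-0.601, θ=0.003, ω=0.483
apply F[12]=+1.640 → step 13: x=-0.203, v=-0.546, θ=0.012, ω=0.410
apply F[13]=+1.509 → step 14: x=-0.214, v=-0.497, θ=0.020, ω=0.346
apply F[14]=+1.392 → step 15: x=-0.223, v=-0.451, θ=0.026, ω=0.290
apply F[15]=+1.287 → step 16: x=-0.232, v=-0.410, θ=0.032, ω=0.241
apply F[16]=+1.192 → step 17: x=-0.240, v=-0.372, θ=0.036, ω=0.198
apply F[17]=+1.107 → step 18: x=-0.247, v=-0.337, θ=0.040, ω=0.161
apply F[18]=+1.031 → step 19: x=-0.253, v=-0.305, θ=0.042, ω=0.128
apply F[19]=+0.960 → step 20: x=-0.259, v=-0.276, θ=0.045, ω=0.100
apply F[20]=+0.897 → step 21: x=-0.264, v=-0.249, θ=0.046, ω=0.076
apply F[21]=+0.839 → step 22: x=-0.269, v=-0.225, θ=0.048, ω=0.054
apply F[22]=+0.786 → step 23: x=-0.273, v=-0.202, θ=0.049, ω=0.036
apply F[23]=+0.737 → step 24: x=-0.277, v=-0.180, θ=0.049, ω=0.020
apply F[24]=+0.693 → step 25: x=-0.280, v=-0.161, θ=0.049, ω=0.006
apply F[25]=+0.652 → step 26: x=-0.284, v=-0.142, θ=0.049, ω=-0.005
apply F[26]=+0.615 → step 27: x=-0.286, v=-0.125, θ=0.049, ω=-0.015
Max |angle| over trajectory = 0.201 rad; bound = 0.148 → exceeded.

Answer: no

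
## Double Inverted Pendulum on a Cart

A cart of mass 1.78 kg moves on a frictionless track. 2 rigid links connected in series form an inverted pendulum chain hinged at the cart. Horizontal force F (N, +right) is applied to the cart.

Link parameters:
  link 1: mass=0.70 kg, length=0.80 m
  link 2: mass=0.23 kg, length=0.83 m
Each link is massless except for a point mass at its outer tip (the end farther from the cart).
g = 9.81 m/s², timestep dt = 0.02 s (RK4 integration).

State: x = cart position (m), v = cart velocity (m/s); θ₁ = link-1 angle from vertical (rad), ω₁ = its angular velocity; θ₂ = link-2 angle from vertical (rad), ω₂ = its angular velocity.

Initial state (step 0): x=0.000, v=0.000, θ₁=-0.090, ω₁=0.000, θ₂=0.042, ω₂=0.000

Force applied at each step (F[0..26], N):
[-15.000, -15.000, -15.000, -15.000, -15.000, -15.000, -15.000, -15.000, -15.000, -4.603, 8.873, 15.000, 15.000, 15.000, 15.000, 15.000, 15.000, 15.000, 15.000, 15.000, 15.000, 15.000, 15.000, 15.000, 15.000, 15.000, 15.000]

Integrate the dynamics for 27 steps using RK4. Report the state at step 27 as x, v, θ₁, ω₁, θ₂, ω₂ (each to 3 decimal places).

apply F[0]=-15.000 → step 1: x=-0.002, v=-0.159, θ₁=-0.088, ω₁=0.165, θ₂=0.042, ω₂=0.044
apply F[1]=-15.000 → step 2: x=-0.006, v=-0.318, θ₁=-0.083, ω₁=0.331, θ₂=0.044, ω₂=0.086
apply F[2]=-15.000 → step 3: x=-0.014, v=-0.478, θ₁=-0.075, ω₁=0.501, θ₂=0.046, ω₂=0.127
apply F[3]=-15.000 → step 4: x=-0.025, v=-0.639, θ₁=-0.063, ω₁=0.675, θ₂=0.049, ω₂=0.164
apply F[4]=-15.000 → step 5: x=-0.040, v=-0.802, θ₁=-0.048, ω₁=0.856, θ₂=0.052, ω₂=0.198
apply F[5]=-15.000 → step 6: x=-0.058, v=-0.967, θ₁=-0.029, ω₁=1.045, θ₂=0.057, ω₂=0.225
apply F[6]=-15.000 → step 7: x=-0.079, v=-1.134, θ₁=-0.006, ω₁=1.244, θ₂=0.061, ω₂=0.247
apply F[7]=-15.000 → step 8: x=-0.103, v=-1.303, θ₁=0.021, ω₁=1.453, θ₂=0.067, ω₂=0.262
apply F[8]=-15.000 → step 9: x=-0.131, v=-1.474, θ₁=0.052, ω₁=1.674, θ₂=0.072, ω₂=0.271
apply F[9]=-4.603 → step 10: x=-0.161, v=-1.531, θ₁=0.086, ω₁=1.762, θ₂=0.077, ω₂=0.272
apply F[10]=+8.873 → step 11: x=-0.190, v=-1.440, θ₁=0.121, ω₁=1.675, θ₂=0.083, ω₂=0.266
apply F[11]=+15.000 → step 12: x=-0.218, v=-1.284, θ₁=0.153, ω₁=1.519, θ₂=0.088, ω₂=0.251
apply F[12]=+15.000 → step 13: x=-0.242, v=-1.131, θ₁=0.182, ω₁=1.378, θ₂=0.093, ω₂=0.229
apply F[13]=+15.000 → step 14: x=-0.263, v=-0.982, θ₁=0.208, ω₁=1.250, θ₂=0.097, ω₂=0.198
apply F[14]=+15.000 → step 15: x=-0.281, v=-0.837, θ₁=0.232, ω₁=1.136, θ₂=0.101, ω₂=0.159
apply F[15]=+15.000 → step 16: x=-0.296, v=-0.694, θ₁=0.253, ω₁=1.033, θ₂=0.103, ω₂=0.113
apply F[16]=+15.000 → step 17: x=-0.309, v=-0.554, θ₁=0.273, ω₁=0.941, θ₂=0.105, ω₂=0.060
apply F[17]=+15.000 → step 18: x=-0.319, v=-0.416, θ₁=0.291, ω₁=0.859, θ₂=0.106, ω₂=0.001
apply F[18]=+15.000 → step 19: x=-0.326, v=-0.280, θ₁=0.308, ω₁=0.786, θ₂=0.105, ω₂=-0.065
apply F[19]=+15.000 → step 20: x=-0.330, v=-0.147, θ₁=0.323, ω₁=0.722, θ₂=0.103, ω₂=-0.138
apply F[20]=+15.000 → step 21: x=-0.331, v=-0.015, θ₁=0.336, ω₁=0.665, θ₂=0.099, ω₂=-0.216
apply F[21]=+15.000 → step 22: x=-0.330, v=0.115, θ₁=0.349, ω₁=0.615, θ₂=0.094, ω₂=-0.301
apply F[22]=+15.000 → step 23: x=-0.327, v=0.244, θ₁=0.361, ω₁=0.571, θ₂=0.087, ω₂=-0.392
apply F[23]=+15.000 → step 24: x=-0.321, v=0.372, θ₁=0.372, ω₁=0.534, θ₂=0.079, ω₂=-0.490
apply F[24]=+15.000 → step 25: x=-0.312, v=0.499, θ₁=0.382, ω₁=0.502, θ₂=0.068, ω₂=-0.594
apply F[25]=+15.000 → step 26: x=-0.301, v=0.625, θ₁=0.392, ω₁=0.475, θ₂=0.055, ω₂=-0.705
apply F[26]=+15.000 → step 27: x=-0.287, v=0.750, θ₁=0.401, ω₁=0.453, θ₂=0.040, ω₂=-0.823

Answer: x=-0.287, v=0.750, θ₁=0.401, ω₁=0.453, θ₂=0.040, ω₂=-0.823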